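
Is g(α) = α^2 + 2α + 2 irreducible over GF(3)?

Check for roots in GF(3): g(0) = 2; g(1) = 2; g(2) = 1.
No roots. A degree-2 polynomial over a field with no linear factor is irreducible.

Yes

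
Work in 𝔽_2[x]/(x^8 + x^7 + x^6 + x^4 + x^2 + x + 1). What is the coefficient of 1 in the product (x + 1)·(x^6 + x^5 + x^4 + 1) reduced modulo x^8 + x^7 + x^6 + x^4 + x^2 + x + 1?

1

Multiply in 𝔽_2[x]: (x + 1)·(x^6 + x^5 + x^4 + 1) = x^7 + x^4 + x + 1.
Reduced: x^7 + x^4 + x + 1.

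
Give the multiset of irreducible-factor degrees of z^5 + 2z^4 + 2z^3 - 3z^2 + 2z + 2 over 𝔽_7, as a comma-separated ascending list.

5

Write f(z) = z^5 + 2z^4 + 2z^3 - 3z^2 + 2z + 2.
Complete factorization: f(z) = (z^5 + 2z^4 + 2z^3 - 3z^2 + 2z + 2).
Factor degrees with multiplicity: 5 = 5.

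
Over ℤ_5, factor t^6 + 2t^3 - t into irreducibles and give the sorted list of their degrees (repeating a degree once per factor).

Write g(t) = t^6 + 2t^3 - t.
Roots in ℤ_5: g(0) = 0 → root; g(1) = 2; g(2) = 3; g(3) = 0 → root; g(4) = 0 → root.
Linear factors from roots: (t), (t + 2), (t + 1).
Complete factorization: g(t) = (t)·(t + 1)·(t + 2)·(t^3 + 2t^2 + 2t + 2).
Factor degrees with multiplicity: 1 + 1 + 1 + 3 = 6.

1, 1, 1, 3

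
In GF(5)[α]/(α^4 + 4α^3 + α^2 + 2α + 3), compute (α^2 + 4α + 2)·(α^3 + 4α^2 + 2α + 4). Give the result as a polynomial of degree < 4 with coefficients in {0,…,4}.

3α^3 + 4α^2 + 4α + 1

Multiply in GF(5)[α]: (α^2 + 4α + 2)·(α^3 + 4α^2 + 2α + 4) = α^5 + 3α^4 + 3.
Reduce using α^4 ≡ α^3 + 4α^2 + 3α + 2 (mod α^4 + 4α^3 + α^2 + 2α + 3).
Reduced: 3α^3 + 4α^2 + 4α + 1.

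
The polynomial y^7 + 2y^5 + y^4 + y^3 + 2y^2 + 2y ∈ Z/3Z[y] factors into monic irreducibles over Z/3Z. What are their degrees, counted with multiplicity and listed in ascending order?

1, 1, 1, 1, 3

Write f(y) = y^7 + 2y^5 + y^4 + y^3 + 2y^2 + 2y.
Roots in Z/3Z: f(0) = 0 → root; f(1) = 0 → root; f(2) = 0 → root.
Linear factors from roots: (y), (y + 2), (y + 1).
Complete factorization: f(y) = (y)·(y + 1)·(y + 2)^2·(y^3 + y^2 + y + 2).
Factor degrees with multiplicity: 1 + 1 + 1 + 1 + 3 = 7.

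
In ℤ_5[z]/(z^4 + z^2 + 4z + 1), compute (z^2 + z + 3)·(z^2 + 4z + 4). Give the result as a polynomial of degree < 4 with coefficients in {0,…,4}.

2z + 1

Multiply in ℤ_5[z]: (z^2 + z + 3)·(z^2 + 4z + 4) = z^4 + z^2 + z + 2.
Reduce using z^4 ≡ 4z^2 + z + 4 (mod z^4 + z^2 + 4z + 1).
Reduced: 2z + 1.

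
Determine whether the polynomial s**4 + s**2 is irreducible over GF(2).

Write h(s) = s**4 + s**2.
Check for roots in GF(2): h(0) = 0 → root; h(1) = 0 → root.
h(0) = 0, so (s) divides h(s); h is reducible.

No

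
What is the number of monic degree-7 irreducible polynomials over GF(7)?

The number of monic irreducibles of degree 7 over GF(7) is (1/7)·Σ_{d∣7} μ(7/d) 7^d.
Divisors of 7: 1, 7; μ(7/d) for each: -1, 1.
Σ = − 7^1 + 7^7 = 823536.
N = 823536/7 = 117648.

117648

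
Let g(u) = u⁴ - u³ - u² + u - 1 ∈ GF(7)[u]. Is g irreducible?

Check for roots in GF(7): g(0) = 6; g(1) = 6; g(2) = 5; g(3) = 5; g(4) = 4; g(5) = 3; g(6) = 6.
No roots, so no linear factors.
Degree-2 irreducible divisors: test the 21 monic irreducibles of degree 2 over GF(7).
None of them divide g (all give nonzero remainder).
No irreducible factor of degree ≤ 2 exists, so g is irreducible over GF(7).

Yes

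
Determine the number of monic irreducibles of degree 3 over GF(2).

x^(2^3) − x is the product of all monic irreducibles of degree dividing 3; Möbius inversion gives N = (1/3) Σ μ(3/d)·2^d.
Divisors of 3: 1, 3; μ(3/d) for each: -1, 1.
Σ = − 2^1 + 2^3 = 6.
N = 6/3 = 2.

2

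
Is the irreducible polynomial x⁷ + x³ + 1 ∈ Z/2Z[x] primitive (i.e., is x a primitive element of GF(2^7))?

Write f(x) = x⁷ + x³ + 1.
|GF(2^7)^×| = 2^7 − 1 = 127. Prime factorization: 127 = 127.
f is primitive ⇔ x has order 127 in GF(2)[x]/(f), i.e. x^(127/q) ≠ 1 for each prime q | 127.
x^(1) mod f = x.
None equal 1, so x has full order 127; f is primitive.

Yes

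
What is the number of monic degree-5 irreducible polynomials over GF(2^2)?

Gauss's count: N_{4}(5) = (1/5) Σ_{d|5} μ(5/d)·4^d.
Divisors of 5: 1, 5; μ(5/d) for each: -1, 1.
Σ = − 4^1 + 4^5 = 1020.
N = 1020/5 = 204.

204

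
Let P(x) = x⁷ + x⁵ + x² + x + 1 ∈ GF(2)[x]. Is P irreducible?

Check for roots in GF(2): P(0) = 1; P(1) = 1.
No roots, so no linear factors.
Monic irreducibles of degree 2 over GF(2): x² + x + 1.
None of them divide P (all give nonzero remainder).
Monic irreducibles of degree 3 over GF(2): x³ + x + 1, x³ + x² + 1.
None of them divide P (all give nonzero remainder).
No irreducible factor of degree ≤ 3 exists, so P is irreducible over GF(2).

Yes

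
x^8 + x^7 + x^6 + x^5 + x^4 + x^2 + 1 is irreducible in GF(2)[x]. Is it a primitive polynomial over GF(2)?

Yes

Write f(x) = x^8 + x^7 + x^6 + x^5 + x^4 + x^2 + 1.
|GF(2^8)^×| = 2^8 − 1 = 255. Prime factorization: 255 = 3·5·17.
f is primitive ⇔ x has order 255 in GF(2)[x]/(f), i.e. x^(255/q) ≠ 1 for each prime q | 255.
x^(85) mod f = x^6 + x^4 + x^3 + x^2 + 1.
x^(51) mod f = x^6 + x^5 + x^4 + x^3 + x.
x^(15) mod f = x^4 + x^2.
None equal 1, so x has full order 255; f is primitive.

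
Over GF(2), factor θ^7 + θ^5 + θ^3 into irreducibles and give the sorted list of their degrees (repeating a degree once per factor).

Write f(θ) = θ^7 + θ^5 + θ^3.
Roots in GF(2): f(0) = 0 → root; f(1) = 1.
Linear factors from roots: (θ).
Complete factorization: f(θ) = (θ)^3·(θ^2 + θ + 1)^2.
Factor degrees with multiplicity: 1 + 1 + 1 + 2 + 2 = 7.

1, 1, 1, 2, 2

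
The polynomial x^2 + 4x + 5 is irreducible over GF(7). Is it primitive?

Write f(x) = x^2 + 4x + 5.
|GF(7^2)^×| = 7^2 − 1 = 48. Prime factorization: 48 = 2^4·3.
f is primitive ⇔ x has order 48 in GF(7)[x]/(f), i.e. x^(48/q) ≠ 1 for each prime q | 48.
x^(24) mod f = 6.
x^(16) mod f = 4.
None equal 1, so x has full order 48; f is primitive.

Yes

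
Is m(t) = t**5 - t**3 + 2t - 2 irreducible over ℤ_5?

No

Check for roots in ℤ_5: m(0) = 3; m(1) = 0 → root; m(2) = 1; m(3) = 0 → root; m(4) = 1.
m(1) = 0, so (t − 1) divides m(t); m is reducible.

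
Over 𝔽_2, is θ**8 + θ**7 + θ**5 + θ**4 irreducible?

Write f(θ) = θ**8 + θ**7 + θ**5 + θ**4.
Check for roots in 𝔽_2: f(0) = 0 → root; f(1) = 0 → root.
f(0) = 0, so (θ) divides f(θ); f is reducible.

No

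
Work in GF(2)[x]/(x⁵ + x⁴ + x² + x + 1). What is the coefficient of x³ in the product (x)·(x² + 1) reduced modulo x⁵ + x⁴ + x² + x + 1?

1

Multiply in GF(2)[x]: (x)·(x² + 1) = x³ + x.
Reduced: x³ + x.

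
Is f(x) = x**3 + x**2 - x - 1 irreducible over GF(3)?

No

Check for roots in GF(3): f(0) = 2; f(1) = 0 → root; f(2) = 0 → root.
f(1) = 0, so (x − 1) divides f(x); f is reducible.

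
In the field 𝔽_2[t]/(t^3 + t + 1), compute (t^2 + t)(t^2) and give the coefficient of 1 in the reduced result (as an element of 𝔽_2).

Multiply in 𝔽_2[t]: (t^2 + t)·(t^2) = t^4 + t^3.
Reduce using t^3 ≡ t + 1 (mod t^3 + t + 1).
Reduced: t^2 + 1.

1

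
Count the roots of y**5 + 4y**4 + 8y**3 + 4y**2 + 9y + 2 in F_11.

1

Write f(y) = y**5 + 4y**4 + 8y**3 + 4y**2 + 9y + 2.
Evaluate at each of the 11 elements of F_11:
f(0) = 2; f(1) = 6; f(2) = 9; f(3) = 1; f(4) = 0 → root; f(5) = 7; f(6) = 5; f(7) = 2; f(8) = 8; f(9) = 1; f(10) = 3.
Roots: {4}.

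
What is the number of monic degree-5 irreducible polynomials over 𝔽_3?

By the necklace-counting formula, N_3(5) = (1/5) Σ_{d|5} μ(5/d)·3^d.
Divisors of 5: 1, 5; μ(5/d) for each: -1, 1.
Σ = − 3^1 + 3^5 = 240.
N = 240/5 = 48.

48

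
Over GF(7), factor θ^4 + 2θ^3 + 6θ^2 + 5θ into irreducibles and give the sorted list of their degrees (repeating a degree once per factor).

1, 1, 1, 1

Write f(θ) = θ^4 + 2θ^3 + 6θ^2 + 5θ.
Linear factors from roots: (θ), (θ + 6), (θ + 2), (θ + 1).
Complete factorization: f(θ) = (θ)·(θ + 1)·(θ + 2)·(θ + 6).
Factor degrees with multiplicity: 1 + 1 + 1 + 1 = 4.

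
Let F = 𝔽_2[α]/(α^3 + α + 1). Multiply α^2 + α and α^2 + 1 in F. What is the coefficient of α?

Multiply in 𝔽_2[α]: (α^2 + α)·(α^2 + 1) = α^4 + α^3 + α^2 + α.
Reduce using α^3 ≡ α + 1 (mod α^3 + α + 1).
Reduced: α + 1.

1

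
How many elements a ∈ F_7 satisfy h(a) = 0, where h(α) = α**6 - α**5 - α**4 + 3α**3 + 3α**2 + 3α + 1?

Evaluate at each of the 7 elements of F_7:
h(0) = 1; h(1) = 2; h(2) = 3; h(3) = 5; h(4) = 3; h(5) = 0 → root; h(6) = 6.
Roots: {5}.

1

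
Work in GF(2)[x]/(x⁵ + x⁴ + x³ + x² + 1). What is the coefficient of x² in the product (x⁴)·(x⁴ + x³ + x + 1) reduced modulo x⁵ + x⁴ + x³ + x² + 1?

Multiply in GF(2)[x]: (x⁴)·(x⁴ + x³ + x + 1) = x⁸ + x⁷ + x⁵ + x⁴.
Reduce using x⁵ ≡ x⁴ + x³ + x² + 1 (mod x⁵ + x⁴ + x³ + x² + 1).
Reduced: x⁴ + x³ + x² + x + 1.

1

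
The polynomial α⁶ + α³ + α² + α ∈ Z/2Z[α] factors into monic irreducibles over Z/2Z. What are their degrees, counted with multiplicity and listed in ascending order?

Write g(α) = α⁶ + α³ + α² + α.
Roots in Z/2Z: g(0) = 0 → root; g(1) = 0 → root.
Linear factors from roots: (α), (α + 1).
Complete factorization: g(α) = (α)·(α + 1)^2·(α³ + α + 1).
Factor degrees with multiplicity: 1 + 1 + 1 + 3 = 6.

1, 1, 1, 3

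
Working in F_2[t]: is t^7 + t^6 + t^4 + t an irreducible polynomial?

No

Write h(t) = t^7 + t^6 + t^4 + t.
Check for roots in F_2: h(0) = 0 → root; h(1) = 0 → root.
h(0) = 0, so (t) divides h(t); h is reducible.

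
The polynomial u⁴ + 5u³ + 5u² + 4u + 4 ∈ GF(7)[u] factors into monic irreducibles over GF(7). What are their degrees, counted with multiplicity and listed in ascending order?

4

Write g(u) = u⁴ + 5u³ + 5u² + 4u + 4.
Complete factorization: g(u) = (u⁴ + 5u³ + 5u² + 4u + 4).
Factor degrees with multiplicity: 4 = 4.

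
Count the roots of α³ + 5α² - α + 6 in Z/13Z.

Write f(α) = α³ + 5α² - α + 6.
Evaluate at each of the 13 elements of Z/13Z:
f(0) = 6; f(1) = 11; f(2) = 6; f(3) = 10; f(4) = 3; f(5) = 4; f(6) = 6; f(7) = 2; f(8) = 11; f(9) = 0 → root; f(10) = 1; f(11) = 7; f(12) = 11.
Roots: {9}.

1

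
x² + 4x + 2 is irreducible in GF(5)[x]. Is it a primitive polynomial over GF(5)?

Yes

Write f(x) = x² + 4x + 2.
|GF(5^2)^×| = 5^2 − 1 = 24. Prime factorization: 24 = 2^3·3.
f is primitive ⇔ x has order 24 in GF(5)[x]/(f), i.e. x^(24/q) ≠ 1 for each prime q | 24.
x^(12) mod f = 4.
x^(8) mod f = 2x + 1.
None equal 1, so x has full order 24; f is primitive.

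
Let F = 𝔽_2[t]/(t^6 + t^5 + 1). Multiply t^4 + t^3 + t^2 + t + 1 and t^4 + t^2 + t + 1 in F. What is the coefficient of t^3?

1

Multiply in 𝔽_2[t]: (t^4 + t^3 + t^2 + t + 1)·(t^4 + t^2 + t + 1) = t^8 + t^7 + t^5 + t^3 + t^2 + 1.
Reduce using t^6 ≡ t^5 + 1 (mod t^6 + t^5 + 1).
Reduced: t^5 + t^3 + 1.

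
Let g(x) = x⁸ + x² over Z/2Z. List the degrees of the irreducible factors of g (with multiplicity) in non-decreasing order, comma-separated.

Roots in Z/2Z: g(0) = 0 → root; g(1) = 0 → root.
Linear factors from roots: (x), (x + 1).
Complete factorization: g(x) = (x)^2·(x + 1)^2·(x² + x + 1)^2.
Factor degrees with multiplicity: 1 + 1 + 1 + 1 + 2 + 2 = 8.

1, 1, 1, 1, 2, 2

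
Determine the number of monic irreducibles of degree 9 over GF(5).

Gauss's count: N_{5}(9) = (1/9) Σ_{d|9} μ(9/d)·5^d.
Divisors of 9: 1, 3, 9; μ(9/d) for each: 0, -1, 1.
Σ = − 5^3 + 5^9 = 1953000.
N = 1953000/9 = 217000.

217000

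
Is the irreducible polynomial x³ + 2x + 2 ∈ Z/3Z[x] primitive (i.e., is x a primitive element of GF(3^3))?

Write f(x) = x³ + 2x + 2.
|GF(3^3)^×| = 3^3 − 1 = 26. Prime factorization: 26 = 2·13.
f is primitive ⇔ x has order 26 in GF(3)[x]/(f), i.e. x^(26/q) ≠ 1 for each prime q | 26.
x^(13) mod f = 1
x^(2) mod f = x².
Since x^(13) = 1, the order of x divides 13 < 26; not primitive.

No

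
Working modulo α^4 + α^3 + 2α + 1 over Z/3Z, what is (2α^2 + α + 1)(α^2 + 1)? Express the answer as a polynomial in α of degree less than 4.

2α^3 + 2

Multiply in Z/3Z[α]: (2α^2 + α + 1)·(α^2 + 1) = 2α^4 + α^3 + α + 1.
Reduce using α^4 ≡ 2α^3 + α + 2 (mod α^4 + α^3 + 2α + 1).
Reduced: 2α^3 + 2.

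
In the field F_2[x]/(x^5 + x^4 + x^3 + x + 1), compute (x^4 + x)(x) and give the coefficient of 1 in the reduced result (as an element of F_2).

1

Multiply in F_2[x]: (x^4 + x)·(x) = x^5 + x^2.
Reduce using x^5 ≡ x^4 + x^3 + x + 1 (mod x^5 + x^4 + x^3 + x + 1).
Reduced: x^4 + x^3 + x^2 + x + 1.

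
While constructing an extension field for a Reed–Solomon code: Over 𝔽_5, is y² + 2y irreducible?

Write g(y) = y² + 2y.
Check for roots in 𝔽_5: g(0) = 0 → root; g(1) = 3; g(2) = 3; g(3) = 0 → root; g(4) = 4.
g(0) = 0, so (y) divides g(y); g is reducible.

No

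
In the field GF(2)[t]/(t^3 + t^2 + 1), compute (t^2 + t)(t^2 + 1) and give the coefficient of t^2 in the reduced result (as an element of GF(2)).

Multiply in GF(2)[t]: (t^2 + t)·(t^2 + 1) = t^4 + t^3 + t^2 + t.
Reduce using t^3 ≡ t^2 + 1 (mod t^3 + t^2 + 1).
Reduced: t^2.

1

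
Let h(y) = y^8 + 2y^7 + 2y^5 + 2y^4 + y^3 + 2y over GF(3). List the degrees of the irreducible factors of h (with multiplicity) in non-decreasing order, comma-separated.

1, 3, 4

Roots in GF(3): h(0) = 0 → root; h(1) = 1; h(2) = 2.
Linear factors from roots: (y).
Complete factorization: h(y) = (y)·(y^3 + y^2 + y + 2)·(y^4 + y^3 + y^2 + y + 1).
Factor degrees with multiplicity: 1 + 3 + 4 = 8.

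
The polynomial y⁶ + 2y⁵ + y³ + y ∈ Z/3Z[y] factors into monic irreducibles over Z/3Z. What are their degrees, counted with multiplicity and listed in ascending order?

1, 1, 2, 2

Write h(y) = y⁶ + 2y⁵ + y³ + y.
Roots in Z/3Z: h(0) = 0 → root; h(1) = 2; h(2) = 0 → root.
Linear factors from roots: (y), (y + 1).
Complete factorization: h(y) = (y)·(y + 1)·(y² + 2y + 2)^2.
Factor degrees with multiplicity: 1 + 1 + 2 + 2 = 6.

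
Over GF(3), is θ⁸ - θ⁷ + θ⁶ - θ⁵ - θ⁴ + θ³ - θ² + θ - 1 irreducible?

Write P(θ) = θ⁸ - θ⁷ + θ⁶ - θ⁵ - θ⁴ + θ³ - θ² + θ - 1.
Check for roots in GF(3): P(0) = 2; P(1) = 2; P(2) = 2.
No roots, so no linear factors.
Monic irreducibles of degree 2 over GF(3): θ² + 1, θ² + θ - 1, θ² - θ - 1.
None of them divide P (all give nonzero remainder).
Degree-3 irreducible divisors: test the 8 monic irreducibles of degree 3 over GF(3).
None of them divide P (all give nonzero remainder).
Degree-4 irreducible divisors: test the 18 monic irreducibles of degree 4 over GF(3).
None of them divide P (all give nonzero remainder).
No irreducible factor of degree ≤ 4 exists, so P is irreducible over GF(3).

Yes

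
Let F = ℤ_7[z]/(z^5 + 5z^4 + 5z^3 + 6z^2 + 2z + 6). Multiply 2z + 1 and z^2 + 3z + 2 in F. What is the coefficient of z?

Multiply in ℤ_7[z]: (2z + 1)·(z^2 + 3z + 2) = 2z^3 + 2.
Reduced: 2z^3 + 2.

0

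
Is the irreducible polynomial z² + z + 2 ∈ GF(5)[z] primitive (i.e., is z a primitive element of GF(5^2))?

Write f(z) = z² + z + 2.
|GF(5^2)^×| = 5^2 − 1 = 24. Prime factorization: 24 = 2^3·3.
f is primitive ⇔ z has order 24 in GF(5)[z]/(f), i.e. z^(24/q) ≠ 1 for each prime q | 24.
z^(12) mod f = 4.
z^(8) mod f = 3z + 1.
None equal 1, so z has full order 24; f is primitive.

Yes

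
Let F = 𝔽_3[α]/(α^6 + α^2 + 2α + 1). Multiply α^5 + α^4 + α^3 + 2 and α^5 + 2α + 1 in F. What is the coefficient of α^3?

Multiply in 𝔽_3[α]: (α^5 + α^4 + α^3 + 2)·(α^5 + 2α + 1) = α^10 + α^9 + α^8 + 2α^6 + 2α^5 + α^3 + α + 2.
Reduce using α^6 ≡ 2α^2 + α + 2 (mod α^6 + α^2 + 2α + 1).
Reduced: 2α^5 + 2α^4 + α^3 + α^2 + 2α + 1.

1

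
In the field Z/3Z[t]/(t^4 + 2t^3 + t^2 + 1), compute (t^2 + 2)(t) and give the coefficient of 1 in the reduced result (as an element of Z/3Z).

0

Multiply in Z/3Z[t]: (t^2 + 2)·(t) = t^3 + 2t.
Reduced: t^3 + 2t.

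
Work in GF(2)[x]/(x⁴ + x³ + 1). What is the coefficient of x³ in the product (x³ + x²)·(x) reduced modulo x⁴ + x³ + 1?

Multiply in GF(2)[x]: (x³ + x²)·(x) = x⁴ + x³.
Reduce using x⁴ ≡ x³ + 1 (mod x⁴ + x³ + 1).
Reduced: 1.

0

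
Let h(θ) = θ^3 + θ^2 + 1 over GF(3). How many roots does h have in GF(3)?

1

Evaluate at each of the 3 elements of GF(3):
h(0) = 1; h(1) = 0 → root; h(2) = 1.
Roots: {1}.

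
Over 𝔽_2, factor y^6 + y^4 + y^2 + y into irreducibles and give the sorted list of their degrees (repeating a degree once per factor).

1, 1, 4

Write g(y) = y^6 + y^4 + y^2 + y.
Roots in 𝔽_2: g(0) = 0 → root; g(1) = 0 → root.
Linear factors from roots: (y), (y + 1).
Complete factorization: g(y) = (y)·(y + 1)·(y^4 + y^3 + 1).
Factor degrees with multiplicity: 1 + 1 + 4 = 6.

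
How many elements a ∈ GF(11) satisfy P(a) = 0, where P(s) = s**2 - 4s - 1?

2

Evaluate at each of the 11 elements of GF(11):
P(0) = 10; P(1) = 7; P(2) = 6; P(3) = 7; P(4) = 10; P(5) = 4; P(6) = 0 → root; P(7) = 9; P(8) = 9; P(9) = 0 → root; P(10) = 4.
Roots: {6, 9}.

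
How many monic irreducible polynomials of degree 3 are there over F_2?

By the necklace-counting formula, N_2(3) = (1/3) Σ_{d|3} μ(3/d)·2^d.
Divisors of 3: 1, 3; μ(3/d) for each: -1, 1.
Σ = − 2^1 + 2^3 = 6.
N = 6/3 = 2.

2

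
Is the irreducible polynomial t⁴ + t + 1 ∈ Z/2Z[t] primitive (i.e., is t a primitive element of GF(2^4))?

Write f(t) = t⁴ + t + 1.
|GF(2^4)^×| = 2^4 − 1 = 15. Prime factorization: 15 = 3·5.
f is primitive ⇔ t has order 15 in GF(2)[t]/(f), i.e. t^(15/q) ≠ 1 for each prime q | 15.
t^(5) mod f = t² + t.
t^(3) mod f = t³.
None equal 1, so t has full order 15; f is primitive.

Yes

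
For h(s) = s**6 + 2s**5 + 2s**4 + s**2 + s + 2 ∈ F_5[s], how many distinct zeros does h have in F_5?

0

Evaluate at each of the 5 elements of F_5:
h(0) = 2; h(1) = 4; h(2) = 3; h(3) = 1; h(4) = 3.
No element is a root.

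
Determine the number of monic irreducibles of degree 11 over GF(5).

4438920

The number of monic irreducibles of degree 11 over GF(5) is (1/11)·Σ_{d∣11} μ(11/d) 5^d.
Divisors of 11: 1, 11; μ(11/d) for each: -1, 1.
Σ = − 5^1 + 5^11 = 48828120.
N = 48828120/11 = 4438920.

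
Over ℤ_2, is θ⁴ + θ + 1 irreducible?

Write h(θ) = θ⁴ + θ + 1.
Check for roots in ℤ_2: h(0) = 1; h(1) = 1.
No roots, so no linear factors.
Monic irreducibles of degree 2 over GF(2): θ² + θ + 1.
None of them divide h (all give nonzero remainder).
No irreducible factor of degree ≤ 2 exists, so h is irreducible over GF(2).

Yes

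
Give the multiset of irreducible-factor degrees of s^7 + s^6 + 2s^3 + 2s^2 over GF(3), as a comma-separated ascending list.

Write f(s) = s^7 + s^6 + 2s^3 + 2s^2.
Roots in GF(3): f(0) = 0 → root; f(1) = 0 → root; f(2) = 0 → root.
Linear factors from roots: (s), (s + 2), (s + 1).
Complete factorization: f(s) = (s + 2)·(s)^2·(s + 1)^2·(s^2 + 1).
Factor degrees with multiplicity: 1 + 1 + 1 + 1 + 1 + 2 = 7.

1, 1, 1, 1, 1, 2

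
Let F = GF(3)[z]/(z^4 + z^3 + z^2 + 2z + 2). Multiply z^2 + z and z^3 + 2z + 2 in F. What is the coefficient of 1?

0

Multiply in GF(3)[z]: (z^2 + z)·(z^3 + 2z + 2) = z^5 + z^4 + 2z^3 + z^2 + 2z.
Reduce using z^4 ≡ 2z^3 + 2z^2 + z + 1 (mod z^4 + z^3 + z^2 + 2z + 2).
Reduced: z^3 + 2z^2.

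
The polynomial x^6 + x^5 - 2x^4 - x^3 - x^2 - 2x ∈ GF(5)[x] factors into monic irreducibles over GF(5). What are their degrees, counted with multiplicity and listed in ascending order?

Write f(x) = x^6 + x^5 - 2x^4 - x^3 - x^2 - 2x.
Roots in GF(5): f(0) = 0 → root; f(1) = 1; f(2) = 3; f(3) = 3; f(4) = 0 → root.
Linear factors from roots: (x), (x + 1).
Complete factorization: f(x) = (x)·(x + 1)·(x^4 - 2x^2 + x - 2).
Factor degrees with multiplicity: 1 + 1 + 4 = 6.

1, 1, 4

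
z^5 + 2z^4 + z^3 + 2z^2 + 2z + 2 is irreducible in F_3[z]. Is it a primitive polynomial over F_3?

No

Write f(z) = z^5 + 2z^4 + z^3 + 2z^2 + 2z + 2.
|GF(3^5)^×| = 3^5 − 1 = 242. Prime factorization: 242 = 2·11^2.
f is primitive ⇔ z has order 242 in GF(3)[z]/(f), i.e. z^(242/q) ≠ 1 for each prime q | 242.
z^(121) mod f = 1
z^(22) mod f = z^4 + z^2 + 2z + 2.
Since z^(121) = 1, the order of z divides 121 < 242; not primitive.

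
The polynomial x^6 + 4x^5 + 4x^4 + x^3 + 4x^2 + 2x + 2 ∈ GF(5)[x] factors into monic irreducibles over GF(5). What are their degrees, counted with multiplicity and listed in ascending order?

Write f(x) = x^6 + 4x^5 + 4x^4 + x^3 + 4x^2 + 2x + 2.
Roots in GF(5): f(0) = 2; f(1) = 3; f(2) = 1; f(3) = 1; f(4) = 4.
Complete factorization: f(x) = (x^6 + 4x^5 + 4x^4 + x^3 + 4x^2 + 2x + 2).
Factor degrees with multiplicity: 6 = 6.

6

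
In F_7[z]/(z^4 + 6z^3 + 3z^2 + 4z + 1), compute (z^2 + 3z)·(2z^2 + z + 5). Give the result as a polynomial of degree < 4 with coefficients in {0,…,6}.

Multiply in F_7[z]: (z^2 + 3z)·(2z^2 + z + 5) = 2z^4 + z^2 + z.
Reduce using z^4 ≡ z^3 + 4z^2 + 3z + 6 (mod z^4 + 6z^3 + 3z^2 + 4z + 1).
Reduced: 2z^3 + 2z^2 + 5.

2z^3 + 2z^2 + 5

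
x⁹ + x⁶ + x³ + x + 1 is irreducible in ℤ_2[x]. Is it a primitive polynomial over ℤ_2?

No

Write f(x) = x⁹ + x⁶ + x³ + x + 1.
|GF(2^9)^×| = 2^9 − 1 = 511. Prime factorization: 511 = 7·73.
f is primitive ⇔ x has order 511 in GF(2)[x]/(f), i.e. x^(511/q) ≠ 1 for each prime q | 511.
x^(73) mod f = 1
x^(7) mod f = x⁷.
Since x^(73) = 1, the order of x divides 73 < 511; not primitive.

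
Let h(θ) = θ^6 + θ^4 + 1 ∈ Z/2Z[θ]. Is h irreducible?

No

Check for roots in Z/2Z: h(0) = 1; h(1) = 1.
No roots, so no linear factors.
Monic irreducibles of degree 2 over GF(2): θ^2 + θ + 1.
None of them divide h (all give nonzero remainder).
Monic irreducibles of degree 3 over GF(2): θ^3 + θ + 1, θ^3 + θ^2 + 1.
θ^3 + θ^2 + 1 divides h: h(θ) = (θ^3 + θ^2 + 1)·(θ^3 + θ^2 + 1).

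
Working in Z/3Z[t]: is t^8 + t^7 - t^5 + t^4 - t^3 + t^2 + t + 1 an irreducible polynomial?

Yes

Write h(t) = t^8 + t^7 - t^5 + t^4 - t^3 + t^2 + t + 1.
Check for roots in Z/3Z: h(0) = 1; h(1) = 1; h(2) = 1.
No roots, so no linear factors.
Monic irreducibles of degree 2 over GF(3): t^2 + 1, t^2 + t - 1, t^2 - t - 1.
None of them divide h (all give nonzero remainder).
Degree-3 irreducible divisors: test the 8 monic irreducibles of degree 3 over GF(3).
None of them divide h (all give nonzero remainder).
Degree-4 irreducible divisors: test the 18 monic irreducibles of degree 4 over GF(3).
None of them divide h (all give nonzero remainder).
No irreducible factor of degree ≤ 4 exists, so h is irreducible over GF(3).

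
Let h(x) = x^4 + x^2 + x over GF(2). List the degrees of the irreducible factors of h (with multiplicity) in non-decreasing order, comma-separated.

1, 3

Roots in GF(2): h(0) = 0 → root; h(1) = 1.
Linear factors from roots: (x).
Complete factorization: h(x) = (x)·(x^3 + x + 1).
Factor degrees with multiplicity: 1 + 3 = 4.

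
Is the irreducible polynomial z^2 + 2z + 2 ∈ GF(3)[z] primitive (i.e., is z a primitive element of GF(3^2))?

Yes

Write f(z) = z^2 + 2z + 2.
|GF(3^2)^×| = 3^2 − 1 = 8. Prime factorization: 8 = 2^3.
f is primitive ⇔ z has order 8 in GF(3)[z]/(f), i.e. z^(8/q) ≠ 1 for each prime q | 8.
z^(4) mod f = 2.
None equal 1, so z has full order 8; f is primitive.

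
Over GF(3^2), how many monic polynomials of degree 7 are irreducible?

683280

By the necklace-counting formula, N_9(7) = (1/7) Σ_{d|7} μ(7/d)·9^d.
Divisors of 7: 1, 7; μ(7/d) for each: -1, 1.
Σ = − 9^1 + 9^7 = 4782960.
N = 4782960/7 = 683280.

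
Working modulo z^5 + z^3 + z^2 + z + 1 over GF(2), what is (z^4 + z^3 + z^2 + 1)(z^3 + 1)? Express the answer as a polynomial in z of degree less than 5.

Multiply in GF(2)[z]: (z^4 + z^3 + z^2 + 1)·(z^3 + 1) = z^7 + z^6 + z^5 + z^4 + z^2 + 1.
Reduce using z^5 ≡ z^3 + z^2 + z + 1 (mod z^5 + z^3 + z^2 + z + 1).
Reduced: z^4 + z^2 + z + 1.

z^4 + z^2 + z + 1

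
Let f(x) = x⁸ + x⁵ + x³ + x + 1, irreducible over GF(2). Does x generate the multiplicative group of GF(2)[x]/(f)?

|GF(2^8)^×| = 2^8 − 1 = 255. Prime factorization: 255 = 3·5·17.
f is primitive ⇔ x has order 255 in GF(2)[x]/(f), i.e. x^(255/q) ≠ 1 for each prime q | 255.
x^(85) mod f = x⁷ + x⁶ + x⁵ + x³ + x + 1.
x^(51) mod f = x⁴ + x + 1.
x^(15) mod f = x⁷ + x⁶ + x⁵ + 1.
None equal 1, so x has full order 255; f is primitive.

Yes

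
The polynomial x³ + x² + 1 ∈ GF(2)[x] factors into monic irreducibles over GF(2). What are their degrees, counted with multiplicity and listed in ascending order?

3

Write g(x) = x³ + x² + 1.
Roots in GF(2): g(0) = 1; g(1) = 1.
Complete factorization: g(x) = (x³ + x² + 1).
Factor degrees with multiplicity: 3 = 3.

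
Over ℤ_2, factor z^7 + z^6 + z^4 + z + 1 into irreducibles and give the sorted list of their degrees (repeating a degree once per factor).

Write g(z) = z^7 + z^6 + z^4 + z + 1.
Roots in ℤ_2: g(0) = 1; g(1) = 1.
Complete factorization: g(z) = (z^7 + z^6 + z^4 + z + 1).
Factor degrees with multiplicity: 7 = 7.

7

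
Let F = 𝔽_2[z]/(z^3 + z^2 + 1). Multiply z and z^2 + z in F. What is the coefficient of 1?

1

Multiply in 𝔽_2[z]: (z)·(z^2 + z) = z^3 + z^2.
Reduce using z^3 ≡ z^2 + 1 (mod z^3 + z^2 + 1).
Reduced: 1.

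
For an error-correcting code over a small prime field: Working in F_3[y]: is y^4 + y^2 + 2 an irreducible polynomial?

Yes

Write h(y) = y^4 + y^2 + 2.
Check for roots in F_3: h(0) = 2; h(1) = 1; h(2) = 1.
No roots, so no linear factors.
Monic irreducibles of degree 2 over GF(3): y^2 + 1, y^2 + y + 2, y^2 + 2y + 2.
None of them divide h (all give nonzero remainder).
No irreducible factor of degree ≤ 2 exists, so h is irreducible over GF(3).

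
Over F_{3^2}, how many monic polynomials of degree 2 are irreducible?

The number of monic irreducibles of degree 2 over GF(9) is (1/2)·Σ_{d∣2} μ(2/d) 9^d.
Divisors of 2: 1, 2; μ(2/d) for each: -1, 1.
Σ = − 9^1 + 9^2 = 72.
N = 72/2 = 36.

36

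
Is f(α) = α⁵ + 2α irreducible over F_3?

No

Check for roots in F_3: f(0) = 0 → root; f(1) = 0 → root; f(2) = 0 → root.
f(0) = 0, so (α) divides f(α); f is reducible.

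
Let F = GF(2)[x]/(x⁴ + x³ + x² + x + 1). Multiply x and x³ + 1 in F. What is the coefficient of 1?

Multiply in GF(2)[x]: (x)·(x³ + 1) = x⁴ + x.
Reduce using x⁴ ≡ x³ + x² + x + 1 (mod x⁴ + x³ + x² + x + 1).
Reduced: x³ + x² + 1.

1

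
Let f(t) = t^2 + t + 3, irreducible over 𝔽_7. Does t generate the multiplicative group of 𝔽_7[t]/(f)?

Yes

|GF(7^2)^×| = 7^2 − 1 = 48. Prime factorization: 48 = 2^4·3.
f is primitive ⇔ t has order 48 in GF(7)[t]/(f), i.e. t^(48/q) ≠ 1 for each prime q | 48.
t^(24) mod f = 6.
t^(16) mod f = 2.
None equal 1, so t has full order 48; f is primitive.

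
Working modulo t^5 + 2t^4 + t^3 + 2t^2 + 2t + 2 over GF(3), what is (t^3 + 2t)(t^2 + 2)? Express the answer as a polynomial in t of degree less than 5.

Multiply in GF(3)[t]: (t^3 + 2t)·(t^2 + 2) = t^5 + t^3 + t.
Reduce using t^5 ≡ t^4 + 2t^3 + t^2 + t + 1 (mod t^5 + 2t^4 + t^3 + 2t^2 + 2t + 2).
Reduced: t^4 + t^2 + 2t + 1.

t^4 + t^2 + 2t + 1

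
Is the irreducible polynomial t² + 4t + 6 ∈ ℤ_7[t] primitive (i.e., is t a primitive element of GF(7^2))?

No

Write f(t) = t² + 4t + 6.
|GF(7^2)^×| = 7^2 − 1 = 48. Prime factorization: 48 = 2^4·3.
f is primitive ⇔ t has order 48 in GF(7)[t]/(f), i.e. t^(48/q) ≠ 1 for each prime q | 48.
t^(24) mod f = 6.
t^(16) mod f = 1
Since t^(16) = 1, the order of t divides 16 < 48; not primitive.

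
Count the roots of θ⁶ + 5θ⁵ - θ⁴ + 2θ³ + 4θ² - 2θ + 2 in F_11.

Write g(θ) = θ⁶ + 5θ⁵ - θ⁴ + 2θ³ + 4θ² - 2θ + 2.
Evaluate at each of the 11 elements of F_11:
g(0) = 2; g(1) = 0 → root; g(2) = 7; g(3) = 2; g(4) = 5; g(5) = 2; g(6) = 7; g(7) = 8; g(8) = 6; g(9) = 4; g(10) = 1.
Roots: {1}.

1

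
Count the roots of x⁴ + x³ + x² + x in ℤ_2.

Write h(x) = x⁴ + x³ + x² + x.
Evaluate at each of the 2 elements of ℤ_2:
h(0) = 0 → root; h(1) = 0 → root.
Roots: {0, 1}.

2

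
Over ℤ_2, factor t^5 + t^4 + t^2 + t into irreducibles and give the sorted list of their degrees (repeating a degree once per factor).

Write g(t) = t^5 + t^4 + t^2 + t.
Roots in ℤ_2: g(0) = 0 → root; g(1) = 0 → root.
Linear factors from roots: (t), (t + 1).
Complete factorization: g(t) = (t)·(t + 1)^2·(t^2 + t + 1).
Factor degrees with multiplicity: 1 + 1 + 1 + 2 = 5.

1, 1, 1, 2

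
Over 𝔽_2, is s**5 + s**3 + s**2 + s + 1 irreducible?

Yes

Write g(s) = s**5 + s**3 + s**2 + s + 1.
Check for roots in 𝔽_2: g(0) = 1; g(1) = 1.
No roots, so no linear factors.
Monic irreducibles of degree 2 over GF(2): s**2 + s + 1.
None of them divide g (all give nonzero remainder).
No irreducible factor of degree ≤ 2 exists, so g is irreducible over GF(2).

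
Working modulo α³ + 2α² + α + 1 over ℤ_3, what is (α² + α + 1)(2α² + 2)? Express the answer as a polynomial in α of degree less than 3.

2α + 1

Multiply in ℤ_3[α]: (α² + α + 1)·(2α² + 2) = 2α⁴ + 2α³ + α² + 2α + 2.
Reduce using α³ ≡ α² + 2α + 2 (mod α³ + 2α² + α + 1).
Reduced: 2α + 1.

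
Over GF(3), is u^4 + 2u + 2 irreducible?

Write f(u) = u^4 + 2u + 2.
Check for roots in GF(3): f(0) = 2; f(1) = 2; f(2) = 1.
No roots, so no linear factors.
Monic irreducibles of degree 2 over GF(3): u^2 + 1, u^2 + u + 2, u^2 + 2u + 2.
None of them divide f (all give nonzero remainder).
No irreducible factor of degree ≤ 2 exists, so f is irreducible over GF(3).

Yes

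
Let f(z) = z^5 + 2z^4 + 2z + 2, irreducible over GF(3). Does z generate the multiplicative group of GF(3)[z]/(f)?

No

|GF(3^5)^×| = 3^5 − 1 = 242. Prime factorization: 242 = 2·11^2.
f is primitive ⇔ z has order 242 in GF(3)[z]/(f), i.e. z^(242/q) ≠ 1 for each prime q | 242.
z^(121) mod f = 1
z^(22) mod f = 2z^3 + 2.
Since z^(121) = 1, the order of z divides 121 < 242; not primitive.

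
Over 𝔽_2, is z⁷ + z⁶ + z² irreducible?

No

Write P(z) = z⁷ + z⁶ + z².
Check for roots in 𝔽_2: P(0) = 0 → root; P(1) = 1.
P(0) = 0, so (z) divides P(z); P is reducible.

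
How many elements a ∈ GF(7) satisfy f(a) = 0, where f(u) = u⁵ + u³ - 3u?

Evaluate at each of the 7 elements of GF(7):
f(0) = 0 → root; f(1) = 6; f(2) = 6; f(3) = 2; f(4) = 5; f(5) = 1; f(6) = 1.
Roots: {0}.

1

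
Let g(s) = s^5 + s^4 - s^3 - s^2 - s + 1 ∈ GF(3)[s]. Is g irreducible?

Check for roots in GF(3): g(0) = 1; g(1) = 0 → root; g(2) = 2.
g(1) = 0, so (s − 1) divides g(s); g is reducible.

No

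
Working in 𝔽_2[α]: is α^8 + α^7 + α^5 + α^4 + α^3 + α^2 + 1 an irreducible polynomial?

Yes

Write g(α) = α^8 + α^7 + α^5 + α^4 + α^3 + α^2 + 1.
Check for roots in 𝔽_2: g(0) = 1; g(1) = 1.
No roots, so no linear factors.
Monic irreducibles of degree 2 over GF(2): α^2 + α + 1.
None of them divide g (all give nonzero remainder).
Monic irreducibles of degree 3 over GF(2): α^3 + α + 1, α^3 + α^2 + 1.
None of them divide g (all give nonzero remainder).
Monic irreducibles of degree 4 over GF(2): α^4 + α + 1, α^4 + α^3 + 1, α^4 + α^3 + α^2 + α + 1.
None of them divide g (all give nonzero remainder).
No irreducible factor of degree ≤ 4 exists, so g is irreducible over GF(2).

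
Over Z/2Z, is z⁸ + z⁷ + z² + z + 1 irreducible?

Yes

Write m(z) = z⁸ + z⁷ + z² + z + 1.
Check for roots in Z/2Z: m(0) = 1; m(1) = 1.
No roots, so no linear factors.
Monic irreducibles of degree 2 over GF(2): z² + z + 1.
None of them divide m (all give nonzero remainder).
Monic irreducibles of degree 3 over GF(2): z³ + z + 1, z³ + z² + 1.
None of them divide m (all give nonzero remainder).
Monic irreducibles of degree 4 over GF(2): z⁴ + z + 1, z⁴ + z³ + 1, z⁴ + z³ + z² + z + 1.
None of them divide m (all give nonzero remainder).
No irreducible factor of degree ≤ 4 exists, so m is irreducible over GF(2).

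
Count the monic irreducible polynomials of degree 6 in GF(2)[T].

9

By the necklace-counting formula, N_2(6) = (1/6) Σ_{d|6} μ(6/d)·2^d.
Divisors of 6: 1, 2, 3, 6; μ(6/d) for each: 1, -1, -1, 1.
Σ = 2^1 − 2^2 − 2^3 + 2^6 = 54.
N = 54/6 = 9.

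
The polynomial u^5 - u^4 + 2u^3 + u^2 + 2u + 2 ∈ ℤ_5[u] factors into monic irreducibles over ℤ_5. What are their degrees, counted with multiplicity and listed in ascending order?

Write g(u) = u^5 - u^4 + 2u^3 + u^2 + 2u + 2.
Roots in ℤ_5: g(0) = 2; g(1) = 2; g(2) = 2; g(3) = 3; g(4) = 2.
Complete factorization: g(u) = (u^2 - 2)·(u^3 - u^2 - u - 1).
Factor degrees with multiplicity: 2 + 3 = 5.

2, 3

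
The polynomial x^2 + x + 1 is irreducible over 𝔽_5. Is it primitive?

No

Write f(x) = x^2 + x + 1.
|GF(5^2)^×| = 5^2 − 1 = 24. Prime factorization: 24 = 2^3·3.
f is primitive ⇔ x has order 24 in GF(5)[x]/(f), i.e. x^(24/q) ≠ 1 for each prime q | 24.
x^(12) mod f = 1
x^(8) mod f = 4x + 4.
Since x^(12) = 1, the order of x divides 12 < 24; not primitive.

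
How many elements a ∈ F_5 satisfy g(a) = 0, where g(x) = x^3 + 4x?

3

Evaluate at each of the 5 elements of F_5:
g(0) = 0 → root; g(1) = 0 → root; g(2) = 1; g(3) = 4; g(4) = 0 → root.
Roots: {0, 1, 4}.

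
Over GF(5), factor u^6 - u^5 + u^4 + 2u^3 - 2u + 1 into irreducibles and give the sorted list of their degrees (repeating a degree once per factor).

Write g(u) = u^6 - u^5 + u^4 + 2u^3 - 2u + 1.
Roots in GF(5): g(0) = 1; g(1) = 2; g(2) = 1; g(3) = 1; g(4) = 4.
Complete factorization: g(u) = (u^2 + u + 1)·(u^2 + u + 2)·(u^2 + 2u - 2).
Factor degrees with multiplicity: 2 + 2 + 2 = 6.

2, 2, 2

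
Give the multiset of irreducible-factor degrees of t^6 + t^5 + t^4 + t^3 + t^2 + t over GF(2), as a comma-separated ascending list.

Write h(t) = t^6 + t^5 + t^4 + t^3 + t^2 + t.
Roots in GF(2): h(0) = 0 → root; h(1) = 0 → root.
Linear factors from roots: (t), (t + 1).
Complete factorization: h(t) = (t)·(t + 1)·(t^2 + t + 1)^2.
Factor degrees with multiplicity: 1 + 1 + 2 + 2 = 6.

1, 1, 2, 2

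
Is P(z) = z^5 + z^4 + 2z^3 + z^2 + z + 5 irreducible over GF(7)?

Yes

Check for roots in GF(7): P(0) = 5; P(1) = 4; P(2) = 5; P(3) = 3; P(4) = 5; P(5) = 3; P(6) = 3.
No roots, so no linear factors.
Degree-2 irreducible divisors: test the 21 monic irreducibles of degree 2 over GF(7).
None of them divide P (all give nonzero remainder).
No irreducible factor of degree ≤ 2 exists, so P is irreducible over GF(7).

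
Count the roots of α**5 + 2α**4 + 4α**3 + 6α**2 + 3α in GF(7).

4

Write g(α) = α**5 + 2α**4 + 4α**3 + 6α**2 + 3α.
Evaluate at each of the 7 elements of GF(7):
g(0) = 0 → root; g(1) = 2; g(2) = 0 → root; g(3) = 2; g(4) = 3; g(5) = 0 → root; g(6) = 0 → root.
Roots: {0, 2, 5, 6}.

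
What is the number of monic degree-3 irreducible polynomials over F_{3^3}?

The number of monic irreducibles of degree 3 over GF(27) is (1/3)·Σ_{d∣3} μ(3/d) 27^d.
Divisors of 3: 1, 3; μ(3/d) for each: -1, 1.
Σ = − 27^1 + 27^3 = 19656.
N = 19656/3 = 6552.

6552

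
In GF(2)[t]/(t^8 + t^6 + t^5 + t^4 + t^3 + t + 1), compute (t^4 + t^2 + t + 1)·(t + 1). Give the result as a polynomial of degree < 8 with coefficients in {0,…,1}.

Multiply in GF(2)[t]: (t^4 + t^2 + t + 1)·(t + 1) = t^5 + t^4 + t^3 + 1.
Reduced: t^5 + t^4 + t^3 + 1.

t^5 + t^4 + t^3 + 1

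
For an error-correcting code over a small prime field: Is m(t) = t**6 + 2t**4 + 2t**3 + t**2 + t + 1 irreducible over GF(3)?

Yes

Check for roots in GF(3): m(0) = 1; m(1) = 2; m(2) = 2.
No roots, so no linear factors.
Monic irreducibles of degree 2 over GF(3): t**2 + 1, t**2 + t + 2, t**2 + 2t + 2.
None of them divide m (all give nonzero remainder).
Degree-3 irreducible divisors: test the 8 monic irreducibles of degree 3 over GF(3).
None of them divide m (all give nonzero remainder).
No irreducible factor of degree ≤ 3 exists, so m is irreducible over GF(3).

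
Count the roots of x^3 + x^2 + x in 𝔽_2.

1

Write g(x) = x^3 + x^2 + x.
Evaluate at each of the 2 elements of 𝔽_2:
g(0) = 0 → root; g(1) = 1.
Roots: {0}.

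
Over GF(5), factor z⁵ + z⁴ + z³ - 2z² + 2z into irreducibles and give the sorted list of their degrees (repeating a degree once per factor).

1, 1, 1, 2

Write f(z) = z⁵ + z⁴ + z³ - 2z² + 2z.
Roots in GF(5): f(0) = 0 → root; f(1) = 3; f(2) = 2; f(3) = 4; f(4) = 0 → root.
Linear factors from roots: (z), (z + 1).
Complete factorization: f(z) = (z)·(z + 1)^2·(z² - z + 2).
Factor degrees with multiplicity: 1 + 1 + 1 + 2 = 5.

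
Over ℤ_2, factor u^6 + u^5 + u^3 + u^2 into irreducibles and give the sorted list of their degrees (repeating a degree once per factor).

Write g(u) = u^6 + u^5 + u^3 + u^2.
Roots in ℤ_2: g(0) = 0 → root; g(1) = 0 → root.
Linear factors from roots: (u), (u + 1).
Complete factorization: g(u) = (u)^2·(u + 1)^2·(u^2 + u + 1).
Factor degrees with multiplicity: 1 + 1 + 1 + 1 + 2 = 6.

1, 1, 1, 1, 2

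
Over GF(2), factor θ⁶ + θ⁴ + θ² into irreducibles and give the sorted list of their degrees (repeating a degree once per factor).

1, 1, 2, 2

Write h(θ) = θ⁶ + θ⁴ + θ².
Roots in GF(2): h(0) = 0 → root; h(1) = 1.
Linear factors from roots: (θ).
Complete factorization: h(θ) = (θ)^2·(θ² + θ + 1)^2.
Factor degrees with multiplicity: 1 + 1 + 2 + 2 = 6.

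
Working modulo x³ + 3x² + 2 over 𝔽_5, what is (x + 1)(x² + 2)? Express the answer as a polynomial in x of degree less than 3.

3x^2 + 2x

Multiply in 𝔽_5[x]: (x + 1)·(x² + 2) = x³ + x² + 2x + 2.
Reduce using x³ ≡ 2x² + 3 (mod x³ + 3x² + 2).
Reduced: 3x² + 2x.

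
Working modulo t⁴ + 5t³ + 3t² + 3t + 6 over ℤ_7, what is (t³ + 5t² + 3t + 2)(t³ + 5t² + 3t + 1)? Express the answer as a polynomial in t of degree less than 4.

Multiply in ℤ_7[t]: (t³ + 5t² + 3t + 2)·(t³ + 5t² + 3t + 1) = t⁶ + 3t⁵ + 3t⁴ + 5t³ + 3t² + 2t + 2.
Reduce using t⁴ ≡ 2t³ + 4t² + 4t + 1 (mod t⁴ + 5t³ + 3t² + 3t + 6).
Reduced: t² + 5t + 5.

t^2 + 5t + 5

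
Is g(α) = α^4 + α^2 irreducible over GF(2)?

Check for roots in GF(2): g(0) = 0 → root; g(1) = 0 → root.
g(0) = 0, so (α) divides g(α); g is reducible.

No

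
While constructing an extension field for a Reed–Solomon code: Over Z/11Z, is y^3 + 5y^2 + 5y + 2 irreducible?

Yes

Write P(y) = y^3 + 5y^2 + 5y + 2.
Check each element of Z/11Z for a root: P(0)=2, P(1)=2, P(2)=7, P(3)=1, P(4)=1, P(5)=2, P(6)=10, P(7)=9, P(8)=5, P(9)=4, P(10)=1.
No roots. A degree-3 polynomial over a field with no linear factor is irreducible.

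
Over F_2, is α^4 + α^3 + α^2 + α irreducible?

No

Write m(α) = α^4 + α^3 + α^2 + α.
Check for roots in F_2: m(0) = 0 → root; m(1) = 0 → root.
m(0) = 0, so (α) divides m(α); m is reducible.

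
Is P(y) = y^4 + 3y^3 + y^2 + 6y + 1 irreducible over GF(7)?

Yes

Check for roots in GF(7): P(0) = 1; P(1) = 5; P(2) = 1; P(3) = 1; P(4) = 6; P(5) = 6; P(6) = 1.
No roots, so no linear factors.
Degree-2 irreducible divisors: test the 21 monic irreducibles of degree 2 over GF(7).
None of them divide P (all give nonzero remainder).
No irreducible factor of degree ≤ 2 exists, so P is irreducible over GF(7).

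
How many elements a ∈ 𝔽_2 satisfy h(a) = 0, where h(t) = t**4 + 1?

1

Evaluate at each of the 2 elements of 𝔽_2:
h(0) = 1; h(1) = 0 → root.
Roots: {1}.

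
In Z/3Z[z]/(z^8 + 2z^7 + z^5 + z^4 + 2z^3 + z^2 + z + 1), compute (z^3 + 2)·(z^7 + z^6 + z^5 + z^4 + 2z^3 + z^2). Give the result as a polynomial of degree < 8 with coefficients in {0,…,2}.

Multiply in Z/3Z[z]: (z^3 + 2)·(z^7 + z^6 + z^5 + z^4 + 2z^3 + z^2) = z^10 + z^9 + z^8 + z^6 + 2z^4 + z^3 + 2z^2.
Reduce using z^8 ≡ z^7 + 2z^5 + 2z^4 + z^3 + 2z^2 + 2z + 2 (mod z^8 + 2z^7 + z^5 + z^4 + 2z^3 + z^2 + z + 1).
Reduced: 2z^7 + z^6 + 2z^5 + z^3 + 2z^2 + z.

2z^7 + z^6 + 2z^5 + z^3 + 2z^2 + z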